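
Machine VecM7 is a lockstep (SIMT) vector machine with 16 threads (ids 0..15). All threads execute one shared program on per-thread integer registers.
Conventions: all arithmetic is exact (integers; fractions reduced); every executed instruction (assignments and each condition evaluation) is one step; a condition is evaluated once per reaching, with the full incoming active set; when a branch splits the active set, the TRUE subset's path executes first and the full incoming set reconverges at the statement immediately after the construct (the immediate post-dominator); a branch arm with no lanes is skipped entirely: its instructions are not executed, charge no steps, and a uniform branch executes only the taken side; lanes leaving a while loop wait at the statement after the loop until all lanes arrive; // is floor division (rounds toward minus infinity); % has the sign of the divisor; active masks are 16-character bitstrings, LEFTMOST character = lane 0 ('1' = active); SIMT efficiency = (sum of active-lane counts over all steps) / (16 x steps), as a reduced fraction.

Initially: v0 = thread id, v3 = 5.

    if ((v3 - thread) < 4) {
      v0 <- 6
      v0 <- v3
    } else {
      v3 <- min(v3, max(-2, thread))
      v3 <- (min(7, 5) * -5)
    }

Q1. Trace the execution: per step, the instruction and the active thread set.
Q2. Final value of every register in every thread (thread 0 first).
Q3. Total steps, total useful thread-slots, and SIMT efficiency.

step 0: eval ((v3 - thread) < 4)     1111111111111111
step 1: v0 <- 6                      0011111111111111
step 2: v0 <- v3                     0011111111111111
step 3: v3 <- min(v3, max(-2, thread)) 1100000000000000
step 4: v3 <- (min(7, 5) * -5)       1100000000000000

Answer: 5 steps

v0: 0,1,5,5,5,5,5,5,5,5,5,5,5,5,5,5
v3: -25,-25,5,5,5,5,5,5,5,5,5,5,5,5,5,5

steps = 5; useful = 48; efficiency = 48/80 = 3/5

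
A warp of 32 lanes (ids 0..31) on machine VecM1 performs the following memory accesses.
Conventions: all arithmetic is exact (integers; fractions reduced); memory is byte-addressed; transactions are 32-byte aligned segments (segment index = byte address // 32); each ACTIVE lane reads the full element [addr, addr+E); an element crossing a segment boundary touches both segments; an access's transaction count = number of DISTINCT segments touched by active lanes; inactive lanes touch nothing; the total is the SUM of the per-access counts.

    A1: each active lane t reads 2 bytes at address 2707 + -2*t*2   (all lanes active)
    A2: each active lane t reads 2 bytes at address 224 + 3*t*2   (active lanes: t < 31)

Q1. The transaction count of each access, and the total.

A1: 5 transactions
A2: 6 transactions

Answer: 5,6; total 11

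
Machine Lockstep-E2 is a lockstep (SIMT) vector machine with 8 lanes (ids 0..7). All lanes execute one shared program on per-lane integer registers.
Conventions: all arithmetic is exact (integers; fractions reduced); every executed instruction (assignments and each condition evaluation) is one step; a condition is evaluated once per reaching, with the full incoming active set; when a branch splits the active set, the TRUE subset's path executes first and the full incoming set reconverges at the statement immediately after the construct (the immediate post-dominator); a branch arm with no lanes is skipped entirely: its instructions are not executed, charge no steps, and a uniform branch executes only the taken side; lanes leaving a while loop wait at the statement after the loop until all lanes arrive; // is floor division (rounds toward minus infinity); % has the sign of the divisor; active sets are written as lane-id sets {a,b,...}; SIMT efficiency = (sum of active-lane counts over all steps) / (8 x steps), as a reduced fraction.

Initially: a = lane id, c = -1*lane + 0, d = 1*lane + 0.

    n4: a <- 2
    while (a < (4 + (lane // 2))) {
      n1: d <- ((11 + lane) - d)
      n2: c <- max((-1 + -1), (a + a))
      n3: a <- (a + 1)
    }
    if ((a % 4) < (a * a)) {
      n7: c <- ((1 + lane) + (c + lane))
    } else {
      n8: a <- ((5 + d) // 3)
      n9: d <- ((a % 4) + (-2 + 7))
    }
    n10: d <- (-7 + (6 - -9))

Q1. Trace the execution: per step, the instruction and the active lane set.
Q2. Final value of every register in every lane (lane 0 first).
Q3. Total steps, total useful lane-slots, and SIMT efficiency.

step 0: a <- 2                       {0,1,2,3,4,5,6,7}
step 1: eval (a < (4 + (lane // 2))) {0,1,2,3,4,5,6,7}
step 2: d <- ((11 + lane) - d)       {0,1,2,3,4,5,6,7}
step 3: c <- max((-1 + -1), (a + a)) {0,1,2,3,4,5,6,7}
step 4: a <- (a + 1)                 {0,1,2,3,4,5,6,7}
step 5: eval (a < (4 + (lane // 2))) {0,1,2,3,4,5,6,7}
step 6: d <- ((11 + lane) - d)       {0,1,2,3,4,5,6,7}
step 7: c <- max((-1 + -1), (a + a)) {0,1,2,3,4,5,6,7}
step 8: a <- (a + 1)                 {0,1,2,3,4,5,6,7}
step 9: eval (a < (4 + (lane // 2))) {0,1,2,3,4,5,6,7}
step 10: d <- ((11 + lane) - d)       {2,3,4,5,6,7}
step 11: c <- max((-1 + -1), (a + a)) {2,3,4,5,6,7}
step 12: a <- (a + 1)                 {2,3,4,5,6,7}
step 13: eval (a < (4 + (lane // 2))) {2,3,4,5,6,7}
step 14: d <- ((11 + lane) - d)       {4,5,6,7}
step 15: c <- max((-1 + -1), (a + a)) {4,5,6,7}
step 16: a <- (a + 1)                 {4,5,6,7}
step 17: eval (a < (4 + (lane // 2))) {4,5,6,7}
step 18: d <- ((11 + lane) - d)       {6,7}
step 19: c <- max((-1 + -1), (a + a)) {6,7}
step 20: a <- (a + 1)                 {6,7}
step 21: eval (a < (4 + (lane // 2))) {6,7}
step 22: eval ((a % 4) < (a * a))     {0,1,2,3,4,5,6,7}
step 23: c <- ((1 + lane) + (c + lane)) {0,1,2,3,4,5,6,7}
step 24: d <- (-7 + (6 - -9))         {0,1,2,3,4,5,6,7}

Answer: 25 steps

a: 4,4,5,5,6,6,7,7
c: 7,9,13,15,19,21,25,27
d: 8,8,8,8,8,8,8,8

steps = 25; useful = 152; efficiency = 152/200 = 19/25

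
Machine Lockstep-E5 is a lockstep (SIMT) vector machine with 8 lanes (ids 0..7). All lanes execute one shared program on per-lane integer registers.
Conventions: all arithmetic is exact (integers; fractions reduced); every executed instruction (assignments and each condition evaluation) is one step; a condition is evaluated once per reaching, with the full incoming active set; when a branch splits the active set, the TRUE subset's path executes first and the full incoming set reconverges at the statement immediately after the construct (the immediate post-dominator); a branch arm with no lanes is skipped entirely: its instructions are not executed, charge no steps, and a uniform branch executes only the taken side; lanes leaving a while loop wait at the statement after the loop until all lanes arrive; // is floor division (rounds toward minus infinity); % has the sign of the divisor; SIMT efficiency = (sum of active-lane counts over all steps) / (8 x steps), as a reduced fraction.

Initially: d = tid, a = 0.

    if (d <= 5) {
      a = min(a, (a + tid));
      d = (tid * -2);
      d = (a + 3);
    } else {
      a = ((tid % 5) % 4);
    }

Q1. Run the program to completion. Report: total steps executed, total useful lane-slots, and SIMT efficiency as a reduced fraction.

Answer: 5 steps, 28 useful, 7/10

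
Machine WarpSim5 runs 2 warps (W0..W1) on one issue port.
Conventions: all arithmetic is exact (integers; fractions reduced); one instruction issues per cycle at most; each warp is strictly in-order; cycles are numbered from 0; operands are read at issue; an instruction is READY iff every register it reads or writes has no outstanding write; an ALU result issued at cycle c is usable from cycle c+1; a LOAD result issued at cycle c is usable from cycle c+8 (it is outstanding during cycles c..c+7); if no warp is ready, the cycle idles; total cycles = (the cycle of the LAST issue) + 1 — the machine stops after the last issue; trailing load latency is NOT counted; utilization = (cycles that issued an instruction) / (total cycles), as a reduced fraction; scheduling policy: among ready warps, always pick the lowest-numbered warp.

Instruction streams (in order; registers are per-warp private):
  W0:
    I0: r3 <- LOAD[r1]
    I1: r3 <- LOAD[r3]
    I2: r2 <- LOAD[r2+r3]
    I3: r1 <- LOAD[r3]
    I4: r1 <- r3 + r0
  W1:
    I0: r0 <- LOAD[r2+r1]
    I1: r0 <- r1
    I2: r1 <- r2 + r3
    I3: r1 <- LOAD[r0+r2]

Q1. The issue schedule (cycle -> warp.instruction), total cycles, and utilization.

cycle 0: W0.I0
cycle 1: W1.I0
cycle 2: idle
cycle 3: idle
cycle 4: idle
cycle 5: idle
cycle 6: idle
cycle 7: idle
cycle 8: W0.I1
cycle 9: W1.I1
cycle 10: W1.I2
cycle 11: W1.I3
cycle 12: idle
cycle 13: idle
cycle 14: idle
cycle 15: idle
cycle 16: W0.I2
cycle 17: W0.I3
cycle 18: idle
cycle 19: idle
cycle 20: idle
cycle 21: idle
cycle 22: idle
cycle 23: idle
cycle 24: idle
cycle 25: W0.I4

Answer: 26 cycles, utilization 9/26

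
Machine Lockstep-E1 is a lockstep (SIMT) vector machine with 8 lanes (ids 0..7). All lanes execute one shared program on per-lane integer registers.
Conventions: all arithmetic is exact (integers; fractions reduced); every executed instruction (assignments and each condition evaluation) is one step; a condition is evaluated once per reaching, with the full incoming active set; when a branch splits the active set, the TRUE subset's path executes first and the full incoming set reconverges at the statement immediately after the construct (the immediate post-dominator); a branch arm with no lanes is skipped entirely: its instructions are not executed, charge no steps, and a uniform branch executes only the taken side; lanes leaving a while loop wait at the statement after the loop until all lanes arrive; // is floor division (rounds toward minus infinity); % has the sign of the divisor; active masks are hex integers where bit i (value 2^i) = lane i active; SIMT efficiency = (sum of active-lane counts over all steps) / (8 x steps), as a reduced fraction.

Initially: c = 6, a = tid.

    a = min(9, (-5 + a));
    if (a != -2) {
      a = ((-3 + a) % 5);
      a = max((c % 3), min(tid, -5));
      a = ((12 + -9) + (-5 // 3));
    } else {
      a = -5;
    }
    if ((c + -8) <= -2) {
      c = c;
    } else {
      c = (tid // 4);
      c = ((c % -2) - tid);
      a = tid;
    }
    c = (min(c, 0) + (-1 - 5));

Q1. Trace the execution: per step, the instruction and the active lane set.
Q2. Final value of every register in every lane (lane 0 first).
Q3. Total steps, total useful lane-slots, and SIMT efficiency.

step 0: a <- min(9, (-5 + a))        0xff
step 1: eval (a != -2)               0xff
step 2: a <- ((-3 + a) % 5)          0xf7
step 3: a <- max((c % 3), min(tid, -5)) 0xf7
step 4: a <- ((12 + -9) + (-5 // 3)) 0xf7
step 5: a <- -5                      0x08
step 6: eval ((c + -8) <= -2)        0xff
step 7: c <- c                       0xff
step 8: c <- (min(c, 0) + (-1 - 5))  0xff

Answer: 9 steps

c: -6,-6,-6,-6,-6,-6,-6,-6
a: 1,1,1,-5,1,1,1,1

steps = 9; useful = 62; efficiency = 62/72 = 31/36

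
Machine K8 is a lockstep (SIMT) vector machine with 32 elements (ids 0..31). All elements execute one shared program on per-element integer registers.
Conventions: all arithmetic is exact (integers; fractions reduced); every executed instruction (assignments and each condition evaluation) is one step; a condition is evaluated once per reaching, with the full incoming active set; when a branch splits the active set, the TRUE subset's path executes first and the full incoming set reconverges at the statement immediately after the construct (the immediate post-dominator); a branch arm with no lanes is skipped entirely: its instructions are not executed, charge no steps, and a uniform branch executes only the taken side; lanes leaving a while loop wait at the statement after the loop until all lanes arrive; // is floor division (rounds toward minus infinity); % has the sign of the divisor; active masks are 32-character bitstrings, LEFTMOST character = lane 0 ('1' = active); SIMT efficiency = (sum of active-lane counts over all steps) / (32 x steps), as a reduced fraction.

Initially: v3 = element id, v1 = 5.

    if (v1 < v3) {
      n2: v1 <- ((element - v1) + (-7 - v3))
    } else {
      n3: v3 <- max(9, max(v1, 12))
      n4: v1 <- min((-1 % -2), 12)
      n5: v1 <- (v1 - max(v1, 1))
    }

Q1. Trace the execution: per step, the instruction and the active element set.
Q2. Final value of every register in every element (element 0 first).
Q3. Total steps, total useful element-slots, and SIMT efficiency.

step 0: eval (v1 < v3)               11111111111111111111111111111111
step 1: v1 <- ((element - v1) + (-7 - v3)) 00000011111111111111111111111111
step 2: v3 <- max(9, max(v1, 12))    11111100000000000000000000000000
step 3: v1 <- min((-1 % -2), 12)     11111100000000000000000000000000
step 4: v1 <- (v1 - max(v1, 1))      11111100000000000000000000000000

Answer: 5 steps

v3: 12,12,12,12,12,12,6,7,8,9,10,11,12,13,14,15,16,17,18,19,20,21,22,23,24,25,26,27,28,29,30,31
v1: -2,-2,-2,-2,-2,-2,-12,-12,-12,-12,-12,-12,-12,-12,-12,-12,-12,-12,-12,-12,-12,-12,-12,-12,-12,-12,-12,-12,-12,-12,-12,-12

steps = 5; useful = 76; efficiency = 76/160 = 19/40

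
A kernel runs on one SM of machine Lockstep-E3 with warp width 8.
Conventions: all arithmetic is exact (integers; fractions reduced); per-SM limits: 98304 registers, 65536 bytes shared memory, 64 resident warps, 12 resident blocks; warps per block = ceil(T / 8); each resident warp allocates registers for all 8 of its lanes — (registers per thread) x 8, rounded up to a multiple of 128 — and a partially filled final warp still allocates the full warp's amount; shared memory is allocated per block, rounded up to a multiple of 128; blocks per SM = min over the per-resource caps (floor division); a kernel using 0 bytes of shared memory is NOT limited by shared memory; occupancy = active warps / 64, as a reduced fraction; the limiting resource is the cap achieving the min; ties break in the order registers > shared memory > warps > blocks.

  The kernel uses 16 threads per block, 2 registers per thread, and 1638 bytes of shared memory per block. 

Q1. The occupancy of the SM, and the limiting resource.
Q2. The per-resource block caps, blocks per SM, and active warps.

Answer: occupancy 3/8, limited by blocks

registers: 384 blocks
shared memory: 39 blocks
warps: 32 blocks
blocks: 12 blocks

Answer: 12 blocks, 24 active warps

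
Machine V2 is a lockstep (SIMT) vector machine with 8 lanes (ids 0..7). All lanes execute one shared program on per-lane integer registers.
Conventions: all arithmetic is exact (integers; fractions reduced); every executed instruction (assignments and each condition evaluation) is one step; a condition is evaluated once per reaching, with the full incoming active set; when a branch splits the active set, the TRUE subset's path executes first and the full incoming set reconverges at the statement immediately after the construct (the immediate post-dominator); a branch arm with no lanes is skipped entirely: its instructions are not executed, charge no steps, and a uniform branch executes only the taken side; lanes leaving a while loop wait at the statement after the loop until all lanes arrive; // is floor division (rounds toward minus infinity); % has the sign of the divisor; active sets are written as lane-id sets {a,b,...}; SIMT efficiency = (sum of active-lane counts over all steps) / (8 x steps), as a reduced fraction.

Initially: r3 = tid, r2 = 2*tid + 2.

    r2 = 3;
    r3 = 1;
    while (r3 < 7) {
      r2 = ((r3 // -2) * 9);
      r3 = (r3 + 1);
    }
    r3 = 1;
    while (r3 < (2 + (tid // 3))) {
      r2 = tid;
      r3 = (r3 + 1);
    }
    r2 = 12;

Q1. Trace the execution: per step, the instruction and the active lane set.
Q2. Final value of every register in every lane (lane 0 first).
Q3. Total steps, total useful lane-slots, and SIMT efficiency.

step 0: r2 <- 3                      {0,1,2,3,4,5,6,7}
step 1: r3 <- 1                      {0,1,2,3,4,5,6,7}
step 2: eval (r3 < 7)                {0,1,2,3,4,5,6,7}
step 3: r2 <- ((r3 // -2) * 9)       {0,1,2,3,4,5,6,7}
step 4: r3 <- (r3 + 1)               {0,1,2,3,4,5,6,7}
step 5: eval (r3 < 7)                {0,1,2,3,4,5,6,7}
step 6: r2 <- ((r3 // -2) * 9)       {0,1,2,3,4,5,6,7}
step 7: r3 <- (r3 + 1)               {0,1,2,3,4,5,6,7}
step 8: eval (r3 < 7)                {0,1,2,3,4,5,6,7}
step 9: r2 <- ((r3 // -2) * 9)       {0,1,2,3,4,5,6,7}
step 10: r3 <- (r3 + 1)               {0,1,2,3,4,5,6,7}
step 11: eval (r3 < 7)                {0,1,2,3,4,5,6,7}
step 12: r2 <- ((r3 // -2) * 9)       {0,1,2,3,4,5,6,7}
step 13: r3 <- (r3 + 1)               {0,1,2,3,4,5,6,7}
step 14: eval (r3 < 7)                {0,1,2,3,4,5,6,7}
step 15: r2 <- ((r3 // -2) * 9)       {0,1,2,3,4,5,6,7}
step 16: r3 <- (r3 + 1)               {0,1,2,3,4,5,6,7}
step 17: eval (r3 < 7)                {0,1,2,3,4,5,6,7}
step 18: r2 <- ((r3 // -2) * 9)       {0,1,2,3,4,5,6,7}
step 19: r3 <- (r3 + 1)               {0,1,2,3,4,5,6,7}
step 20: eval (r3 < 7)                {0,1,2,3,4,5,6,7}
step 21: r3 <- 1                      {0,1,2,3,4,5,6,7}
step 22: eval (r3 < (2 + (tid // 3))) {0,1,2,3,4,5,6,7}
step 23: r2 <- tid                    {0,1,2,3,4,5,6,7}
step 24: r3 <- (r3 + 1)               {0,1,2,3,4,5,6,7}
step 25: eval (r3 < (2 + (tid // 3))) {0,1,2,3,4,5,6,7}
step 26: r2 <- tid                    {3,4,5,6,7}
step 27: r3 <- (r3 + 1)               {3,4,5,6,7}
step 28: eval (r3 < (2 + (tid // 3))) {3,4,5,6,7}
step 29: r2 <- tid                    {6,7}
step 30: r3 <- (r3 + 1)               {6,7}
step 31: eval (r3 < (2 + (tid // 3))) {6,7}
step 32: r2 <- 12                     {0,1,2,3,4,5,6,7}

Answer: 33 steps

r3: 2,2,2,3,3,3,4,4
r2: 12,12,12,12,12,12,12,12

steps = 33; useful = 237; efficiency = 237/264 = 79/88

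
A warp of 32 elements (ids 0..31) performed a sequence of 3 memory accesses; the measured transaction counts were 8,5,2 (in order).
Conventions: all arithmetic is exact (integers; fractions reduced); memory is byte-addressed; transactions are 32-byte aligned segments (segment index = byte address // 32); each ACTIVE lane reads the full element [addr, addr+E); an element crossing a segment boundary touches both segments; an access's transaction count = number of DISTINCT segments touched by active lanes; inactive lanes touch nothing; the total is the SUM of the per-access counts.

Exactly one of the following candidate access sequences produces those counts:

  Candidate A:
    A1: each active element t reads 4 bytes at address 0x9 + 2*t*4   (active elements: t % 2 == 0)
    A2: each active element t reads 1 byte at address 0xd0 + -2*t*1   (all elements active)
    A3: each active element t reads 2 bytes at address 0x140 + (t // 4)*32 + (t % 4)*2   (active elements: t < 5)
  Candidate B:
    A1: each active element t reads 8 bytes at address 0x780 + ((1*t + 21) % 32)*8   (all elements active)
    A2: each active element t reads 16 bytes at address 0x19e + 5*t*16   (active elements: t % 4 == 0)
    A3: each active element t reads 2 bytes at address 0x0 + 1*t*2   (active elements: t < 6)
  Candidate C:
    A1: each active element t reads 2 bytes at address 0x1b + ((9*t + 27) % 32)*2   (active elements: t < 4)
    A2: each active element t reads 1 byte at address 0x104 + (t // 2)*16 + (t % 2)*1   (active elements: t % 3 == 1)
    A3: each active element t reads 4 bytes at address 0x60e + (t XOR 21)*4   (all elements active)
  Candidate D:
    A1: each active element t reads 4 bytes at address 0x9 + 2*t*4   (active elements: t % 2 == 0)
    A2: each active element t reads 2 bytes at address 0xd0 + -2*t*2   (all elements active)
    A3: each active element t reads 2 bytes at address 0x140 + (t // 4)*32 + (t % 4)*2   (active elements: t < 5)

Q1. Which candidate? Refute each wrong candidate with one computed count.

A: A2 gives 3 transactions, not 5
B: A2 gives 16 transactions, not 5
C: A1 gives 2 transactions, not 8
D: all counts match (8,5,2)

Answer: D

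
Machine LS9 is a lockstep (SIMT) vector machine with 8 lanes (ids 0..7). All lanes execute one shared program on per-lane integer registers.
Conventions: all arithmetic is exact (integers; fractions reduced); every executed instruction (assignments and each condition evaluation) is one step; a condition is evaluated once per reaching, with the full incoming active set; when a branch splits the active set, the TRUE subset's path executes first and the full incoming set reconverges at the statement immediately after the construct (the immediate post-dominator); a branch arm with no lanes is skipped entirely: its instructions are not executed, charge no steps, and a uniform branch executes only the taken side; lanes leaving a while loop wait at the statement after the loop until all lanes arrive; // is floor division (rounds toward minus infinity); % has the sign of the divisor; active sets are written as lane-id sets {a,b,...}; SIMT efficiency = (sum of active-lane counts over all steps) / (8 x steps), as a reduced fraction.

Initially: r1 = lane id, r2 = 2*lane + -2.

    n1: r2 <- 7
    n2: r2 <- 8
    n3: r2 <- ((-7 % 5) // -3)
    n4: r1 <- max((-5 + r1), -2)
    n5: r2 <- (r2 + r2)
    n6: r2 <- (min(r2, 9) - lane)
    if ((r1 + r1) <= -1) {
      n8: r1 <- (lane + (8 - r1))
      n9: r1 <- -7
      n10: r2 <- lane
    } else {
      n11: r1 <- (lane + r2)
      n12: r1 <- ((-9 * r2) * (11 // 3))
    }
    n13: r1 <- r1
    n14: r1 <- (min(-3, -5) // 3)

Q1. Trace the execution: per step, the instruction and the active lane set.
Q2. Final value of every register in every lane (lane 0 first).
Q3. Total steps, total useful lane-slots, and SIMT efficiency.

step 0: r2 <- 7                      {0,1,2,3,4,5,6,7}
step 1: r2 <- 8                      {0,1,2,3,4,5,6,7}
step 2: r2 <- ((-7 % 5) // -3)       {0,1,2,3,4,5,6,7}
step 3: r1 <- max((-5 + r1), -2)     {0,1,2,3,4,5,6,7}
step 4: r2 <- (r2 + r2)              {0,1,2,3,4,5,6,7}
step 5: r2 <- (min(r2, 9) - lane)    {0,1,2,3,4,5,6,7}
step 6: eval ((r1 + r1) <= -1)       {0,1,2,3,4,5,6,7}
step 7: r1 <- (lane + (8 - r1))      {0,1,2,3,4}
step 8: r1 <- -7                     {0,1,2,3,4}
step 9: r2 <- lane                   {0,1,2,3,4}
step 10: r1 <- (lane + r2)            {5,6,7}
step 11: r1 <- ((-9 * r2) * (11 // 3)) {5,6,7}
step 12: r1 <- r1                     {0,1,2,3,4,5,6,7}
step 13: r1 <- (min(-3, -5) // 3)     {0,1,2,3,4,5,6,7}

Answer: 14 steps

r1: -2,-2,-2,-2,-2,-2,-2,-2
r2: 0,1,2,3,4,-7,-8,-9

steps = 14; useful = 93; efficiency = 93/112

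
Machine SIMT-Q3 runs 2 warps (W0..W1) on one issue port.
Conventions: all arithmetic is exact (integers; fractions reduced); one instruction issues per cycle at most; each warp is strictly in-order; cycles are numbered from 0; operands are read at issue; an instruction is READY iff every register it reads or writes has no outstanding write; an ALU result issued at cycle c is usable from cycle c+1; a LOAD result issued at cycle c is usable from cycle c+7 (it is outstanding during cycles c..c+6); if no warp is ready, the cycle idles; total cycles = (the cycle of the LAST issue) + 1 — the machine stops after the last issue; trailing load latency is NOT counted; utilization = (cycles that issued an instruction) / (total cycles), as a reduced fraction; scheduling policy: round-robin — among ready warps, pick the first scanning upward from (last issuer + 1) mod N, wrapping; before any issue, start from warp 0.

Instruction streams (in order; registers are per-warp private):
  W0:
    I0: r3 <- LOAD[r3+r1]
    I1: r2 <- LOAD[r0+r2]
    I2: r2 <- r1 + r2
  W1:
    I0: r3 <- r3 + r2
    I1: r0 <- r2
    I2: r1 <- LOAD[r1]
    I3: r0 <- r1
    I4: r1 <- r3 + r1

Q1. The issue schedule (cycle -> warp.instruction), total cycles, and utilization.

cycle 0: W0.I0
cycle 1: W1.I0
cycle 2: W0.I1
cycle 3: W1.I1
cycle 4: W1.I2
cycle 5: idle
cycle 6: idle
cycle 7: idle
cycle 8: idle
cycle 9: W0.I2
cycle 10: idle
cycle 11: W1.I3
cycle 12: W1.I4

Answer: 13 cycles, utilization 8/13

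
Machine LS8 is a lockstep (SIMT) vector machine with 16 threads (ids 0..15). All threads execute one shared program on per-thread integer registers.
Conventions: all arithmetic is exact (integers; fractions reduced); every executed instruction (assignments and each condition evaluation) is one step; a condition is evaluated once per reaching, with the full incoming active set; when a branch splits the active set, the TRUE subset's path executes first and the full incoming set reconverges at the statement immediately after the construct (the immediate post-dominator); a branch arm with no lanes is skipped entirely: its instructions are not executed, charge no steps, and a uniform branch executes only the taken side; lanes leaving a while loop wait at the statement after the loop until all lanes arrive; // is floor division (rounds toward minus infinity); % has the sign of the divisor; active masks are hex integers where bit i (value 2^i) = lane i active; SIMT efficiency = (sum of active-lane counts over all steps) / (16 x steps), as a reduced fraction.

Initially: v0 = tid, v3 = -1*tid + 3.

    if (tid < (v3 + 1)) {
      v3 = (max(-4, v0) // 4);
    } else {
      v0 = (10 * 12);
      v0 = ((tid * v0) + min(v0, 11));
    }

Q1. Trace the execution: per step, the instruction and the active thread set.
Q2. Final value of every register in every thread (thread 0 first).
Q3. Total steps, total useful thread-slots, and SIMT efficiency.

step 0: eval (tid < (v3 + 1))        0xffff
step 1: v3 <- (max(-4, v0) // 4)     0x0003
step 2: v0 <- (10 * 12)              0xfffc
step 3: v0 <- ((tid * v0) + min(v0, 11)) 0xfffc

Answer: 4 steps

v0: 0,1,251,371,491,611,731,851,971,1091,1211,1331,1451,1571,1691,1811
v3: 0,0,1,0,-1,-2,-3,-4,-5,-6,-7,-8,-9,-10,-11,-12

steps = 4; useful = 46; efficiency = 46/64 = 23/32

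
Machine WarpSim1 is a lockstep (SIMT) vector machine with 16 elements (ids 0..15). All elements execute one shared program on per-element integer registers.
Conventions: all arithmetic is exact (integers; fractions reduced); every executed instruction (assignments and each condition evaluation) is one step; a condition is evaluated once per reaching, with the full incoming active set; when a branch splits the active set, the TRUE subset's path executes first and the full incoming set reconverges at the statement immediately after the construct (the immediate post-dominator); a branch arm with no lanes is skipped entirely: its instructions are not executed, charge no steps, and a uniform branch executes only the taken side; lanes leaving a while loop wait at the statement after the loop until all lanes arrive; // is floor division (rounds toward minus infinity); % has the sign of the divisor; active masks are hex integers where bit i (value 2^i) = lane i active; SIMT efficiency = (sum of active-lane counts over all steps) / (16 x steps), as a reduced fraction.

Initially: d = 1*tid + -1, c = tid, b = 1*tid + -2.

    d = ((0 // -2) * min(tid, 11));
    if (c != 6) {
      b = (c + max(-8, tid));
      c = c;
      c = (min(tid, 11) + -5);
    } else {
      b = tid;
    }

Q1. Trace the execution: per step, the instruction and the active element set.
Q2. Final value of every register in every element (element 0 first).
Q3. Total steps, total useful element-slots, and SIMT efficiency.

step 0: d <- ((0 // -2) * min(tid, 11)) 0xffff
step 1: eval (c != 6)                0xffff
step 2: b <- (c + max(-8, tid))      0xffbf
step 3: c <- c                       0xffbf
step 4: c <- (min(tid, 11) + -5)     0xffbf
step 5: b <- tid                     0x0040

Answer: 6 steps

d: 0,0,0,0,0,0,0,0,0,0,0,0,0,0,0,0
c: -5,-4,-3,-2,-1,0,6,2,3,4,5,6,6,6,6,6
b: 0,2,4,6,8,10,6,14,16,18,20,22,24,26,28,30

steps = 6; useful = 78; efficiency = 78/96 = 13/16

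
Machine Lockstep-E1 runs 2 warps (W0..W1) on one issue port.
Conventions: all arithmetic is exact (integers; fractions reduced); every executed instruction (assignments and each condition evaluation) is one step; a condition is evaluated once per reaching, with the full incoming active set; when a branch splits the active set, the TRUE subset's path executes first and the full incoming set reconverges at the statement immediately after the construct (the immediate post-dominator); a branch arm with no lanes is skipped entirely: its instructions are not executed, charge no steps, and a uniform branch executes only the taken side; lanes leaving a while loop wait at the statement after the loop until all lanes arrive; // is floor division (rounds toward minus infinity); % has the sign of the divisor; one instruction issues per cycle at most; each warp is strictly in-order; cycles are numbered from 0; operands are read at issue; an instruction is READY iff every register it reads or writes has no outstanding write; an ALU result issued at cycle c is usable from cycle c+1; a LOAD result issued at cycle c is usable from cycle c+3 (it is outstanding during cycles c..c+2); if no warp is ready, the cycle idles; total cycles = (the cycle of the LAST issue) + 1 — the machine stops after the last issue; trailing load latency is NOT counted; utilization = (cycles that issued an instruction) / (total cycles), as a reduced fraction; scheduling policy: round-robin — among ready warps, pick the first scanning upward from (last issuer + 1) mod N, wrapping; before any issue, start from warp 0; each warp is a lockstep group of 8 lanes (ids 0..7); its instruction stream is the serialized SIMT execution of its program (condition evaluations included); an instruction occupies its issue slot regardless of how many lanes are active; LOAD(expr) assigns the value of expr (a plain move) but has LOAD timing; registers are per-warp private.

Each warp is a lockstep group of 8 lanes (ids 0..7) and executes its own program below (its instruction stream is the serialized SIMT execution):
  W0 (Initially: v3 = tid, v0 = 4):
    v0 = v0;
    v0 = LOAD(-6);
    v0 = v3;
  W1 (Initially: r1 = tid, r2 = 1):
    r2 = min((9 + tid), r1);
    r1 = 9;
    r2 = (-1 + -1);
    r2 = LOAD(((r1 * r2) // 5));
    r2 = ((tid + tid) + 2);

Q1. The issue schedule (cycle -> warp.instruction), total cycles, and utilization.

cycle 0: W0.I0
cycle 1: W1.I0
cycle 2: W0.I1
cycle 3: W1.I1
cycle 4: W1.I2
cycle 5: W0.I2
cycle 6: W1.I3
cycle 7: idle
cycle 8: idle
cycle 9: W1.I4

Answer: 10 cycles, utilization 4/5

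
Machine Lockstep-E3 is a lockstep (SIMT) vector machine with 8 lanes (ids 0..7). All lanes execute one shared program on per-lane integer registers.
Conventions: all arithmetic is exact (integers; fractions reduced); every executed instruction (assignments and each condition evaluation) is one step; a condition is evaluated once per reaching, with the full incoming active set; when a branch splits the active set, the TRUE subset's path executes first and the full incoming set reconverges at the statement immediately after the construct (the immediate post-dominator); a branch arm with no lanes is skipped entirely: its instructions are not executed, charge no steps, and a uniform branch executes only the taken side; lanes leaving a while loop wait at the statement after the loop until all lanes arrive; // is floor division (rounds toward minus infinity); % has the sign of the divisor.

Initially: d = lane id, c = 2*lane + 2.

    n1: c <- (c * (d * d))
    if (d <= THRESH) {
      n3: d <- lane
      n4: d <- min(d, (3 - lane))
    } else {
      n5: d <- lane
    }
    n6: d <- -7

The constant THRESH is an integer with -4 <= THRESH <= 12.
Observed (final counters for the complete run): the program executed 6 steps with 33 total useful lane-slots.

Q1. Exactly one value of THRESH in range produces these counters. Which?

Answer: THRESH = 0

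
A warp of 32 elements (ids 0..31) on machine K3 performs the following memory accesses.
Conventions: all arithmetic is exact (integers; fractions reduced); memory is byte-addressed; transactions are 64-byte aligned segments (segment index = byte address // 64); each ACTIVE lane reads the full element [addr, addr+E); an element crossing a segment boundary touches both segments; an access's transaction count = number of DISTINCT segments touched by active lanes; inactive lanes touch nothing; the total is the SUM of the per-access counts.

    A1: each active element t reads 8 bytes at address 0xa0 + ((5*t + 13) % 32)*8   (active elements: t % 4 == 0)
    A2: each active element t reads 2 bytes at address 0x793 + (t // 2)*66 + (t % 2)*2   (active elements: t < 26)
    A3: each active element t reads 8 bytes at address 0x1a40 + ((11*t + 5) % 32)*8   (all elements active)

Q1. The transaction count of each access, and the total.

A1: 5 transactions
A2: 13 transactions
A3: 4 transactions

Answer: 5,13,4; total 22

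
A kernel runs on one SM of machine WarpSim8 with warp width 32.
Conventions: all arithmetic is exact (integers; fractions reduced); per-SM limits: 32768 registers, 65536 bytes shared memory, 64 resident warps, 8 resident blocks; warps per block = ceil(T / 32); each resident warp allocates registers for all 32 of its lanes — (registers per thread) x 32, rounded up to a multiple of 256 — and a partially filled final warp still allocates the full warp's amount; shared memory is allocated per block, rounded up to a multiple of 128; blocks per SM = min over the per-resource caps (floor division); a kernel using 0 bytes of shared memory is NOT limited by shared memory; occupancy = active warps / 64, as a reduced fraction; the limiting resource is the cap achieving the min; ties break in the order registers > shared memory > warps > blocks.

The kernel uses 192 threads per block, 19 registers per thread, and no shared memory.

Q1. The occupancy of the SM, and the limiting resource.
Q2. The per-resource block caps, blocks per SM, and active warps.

Answer: occupancy 21/32, limited by registers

registers: 7 blocks
shared memory: no limit (kernel uses none)
warps: 10 blocks
blocks: 8 blocks

Answer: 7 blocks, 42 active warps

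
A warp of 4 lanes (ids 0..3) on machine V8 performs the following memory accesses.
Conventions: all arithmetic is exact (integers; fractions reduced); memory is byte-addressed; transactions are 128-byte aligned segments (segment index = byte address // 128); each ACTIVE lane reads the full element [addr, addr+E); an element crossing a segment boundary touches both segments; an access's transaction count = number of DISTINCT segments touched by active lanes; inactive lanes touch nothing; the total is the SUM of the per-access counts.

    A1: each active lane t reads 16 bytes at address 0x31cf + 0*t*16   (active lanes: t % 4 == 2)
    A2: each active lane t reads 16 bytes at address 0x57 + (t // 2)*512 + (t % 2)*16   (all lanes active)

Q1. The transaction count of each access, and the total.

A1: 1 transaction
A2: 2 transactions

Answer: 1,2; total 3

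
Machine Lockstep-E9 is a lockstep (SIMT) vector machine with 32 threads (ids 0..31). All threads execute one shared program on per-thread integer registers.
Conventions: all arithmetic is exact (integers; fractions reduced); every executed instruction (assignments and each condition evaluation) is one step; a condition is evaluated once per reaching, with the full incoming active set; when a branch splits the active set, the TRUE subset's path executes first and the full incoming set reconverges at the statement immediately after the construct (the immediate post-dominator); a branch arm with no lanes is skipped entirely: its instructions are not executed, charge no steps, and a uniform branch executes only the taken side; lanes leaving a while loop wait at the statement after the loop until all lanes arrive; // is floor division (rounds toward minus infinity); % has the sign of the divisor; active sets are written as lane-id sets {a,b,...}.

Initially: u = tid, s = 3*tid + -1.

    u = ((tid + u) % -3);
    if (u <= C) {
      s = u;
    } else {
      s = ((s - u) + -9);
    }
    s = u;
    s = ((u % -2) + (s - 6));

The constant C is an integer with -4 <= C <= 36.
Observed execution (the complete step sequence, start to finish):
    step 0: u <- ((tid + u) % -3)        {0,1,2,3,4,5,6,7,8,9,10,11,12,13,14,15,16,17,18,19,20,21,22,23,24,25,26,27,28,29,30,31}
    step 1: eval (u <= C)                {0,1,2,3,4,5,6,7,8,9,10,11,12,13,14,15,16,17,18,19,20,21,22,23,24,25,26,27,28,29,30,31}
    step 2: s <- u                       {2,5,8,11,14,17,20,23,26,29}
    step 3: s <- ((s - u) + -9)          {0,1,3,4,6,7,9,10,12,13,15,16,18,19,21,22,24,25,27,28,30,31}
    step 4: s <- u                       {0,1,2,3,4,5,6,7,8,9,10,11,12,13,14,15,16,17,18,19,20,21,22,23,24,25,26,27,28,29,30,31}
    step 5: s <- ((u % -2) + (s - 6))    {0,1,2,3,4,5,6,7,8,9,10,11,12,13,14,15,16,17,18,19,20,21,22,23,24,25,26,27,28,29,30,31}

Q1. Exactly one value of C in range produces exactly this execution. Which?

Answer: C = -2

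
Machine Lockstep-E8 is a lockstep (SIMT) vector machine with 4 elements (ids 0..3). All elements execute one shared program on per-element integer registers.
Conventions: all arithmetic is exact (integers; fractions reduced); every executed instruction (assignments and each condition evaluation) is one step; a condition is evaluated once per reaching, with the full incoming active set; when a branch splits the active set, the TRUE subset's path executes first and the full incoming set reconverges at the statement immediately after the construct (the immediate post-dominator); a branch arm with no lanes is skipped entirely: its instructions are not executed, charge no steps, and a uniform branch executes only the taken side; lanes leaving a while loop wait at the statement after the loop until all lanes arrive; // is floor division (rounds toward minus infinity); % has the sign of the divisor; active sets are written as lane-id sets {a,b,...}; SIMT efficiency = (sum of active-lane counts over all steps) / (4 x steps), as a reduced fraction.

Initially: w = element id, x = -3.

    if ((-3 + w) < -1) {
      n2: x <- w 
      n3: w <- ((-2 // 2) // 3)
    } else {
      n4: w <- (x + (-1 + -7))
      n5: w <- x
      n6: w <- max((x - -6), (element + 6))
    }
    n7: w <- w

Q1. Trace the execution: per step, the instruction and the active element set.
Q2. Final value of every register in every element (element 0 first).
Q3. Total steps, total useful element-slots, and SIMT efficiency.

step 0: eval ((-3 + w) < -1)         {0,1,2,3}
step 1: x <- w                       {0,1}
step 2: w <- ((-2 // 2) // 3)        {0,1}
step 3: w <- (x + (-1 + -7))         {2,3}
step 4: w <- x                       {2,3}
step 5: w <- max((x - -6), (element + 6)) {2,3}
step 6: w <- w                       {0,1,2,3}

Answer: 7 steps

w: -1,-1,8,9
x: 0,1,-3,-3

steps = 7; useful = 18; efficiency = 18/28 = 9/14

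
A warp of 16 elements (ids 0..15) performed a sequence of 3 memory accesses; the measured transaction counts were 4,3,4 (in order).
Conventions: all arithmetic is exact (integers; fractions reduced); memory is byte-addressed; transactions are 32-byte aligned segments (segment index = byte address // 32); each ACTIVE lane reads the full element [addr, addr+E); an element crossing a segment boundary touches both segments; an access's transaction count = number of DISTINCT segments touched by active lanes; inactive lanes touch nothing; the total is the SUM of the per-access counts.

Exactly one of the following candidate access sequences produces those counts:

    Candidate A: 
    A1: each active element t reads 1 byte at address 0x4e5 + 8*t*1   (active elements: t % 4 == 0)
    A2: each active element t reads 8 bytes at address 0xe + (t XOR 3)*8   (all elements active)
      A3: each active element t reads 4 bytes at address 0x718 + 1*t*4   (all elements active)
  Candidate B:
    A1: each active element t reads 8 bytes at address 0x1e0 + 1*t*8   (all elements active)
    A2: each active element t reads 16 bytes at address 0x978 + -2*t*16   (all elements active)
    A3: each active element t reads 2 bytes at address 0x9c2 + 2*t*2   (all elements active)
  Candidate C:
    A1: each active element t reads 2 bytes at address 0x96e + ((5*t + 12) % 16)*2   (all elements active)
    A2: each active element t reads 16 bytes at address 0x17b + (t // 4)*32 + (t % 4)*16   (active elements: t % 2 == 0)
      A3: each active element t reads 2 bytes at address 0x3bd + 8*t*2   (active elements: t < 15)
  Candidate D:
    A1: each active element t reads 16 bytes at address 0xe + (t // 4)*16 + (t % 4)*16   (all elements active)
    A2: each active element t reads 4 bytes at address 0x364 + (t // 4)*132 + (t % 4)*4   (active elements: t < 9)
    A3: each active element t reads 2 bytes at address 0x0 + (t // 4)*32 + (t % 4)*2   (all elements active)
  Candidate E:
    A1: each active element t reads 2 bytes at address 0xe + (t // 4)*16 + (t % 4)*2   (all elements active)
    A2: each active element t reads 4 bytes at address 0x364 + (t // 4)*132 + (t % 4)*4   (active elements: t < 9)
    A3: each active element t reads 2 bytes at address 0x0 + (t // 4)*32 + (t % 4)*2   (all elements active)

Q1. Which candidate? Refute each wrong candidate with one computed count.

A: A2 gives 5 transactions, not 3
B: A2 gives 17 transactions, not 3
C: A1 gives 2 transactions, not 4
E: A1 gives 3 transactions, not 4
D: all counts match (4,3,4)

Answer: D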